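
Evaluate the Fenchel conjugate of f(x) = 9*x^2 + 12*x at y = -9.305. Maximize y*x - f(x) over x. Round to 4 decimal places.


f*(y) = sup_x {y*x - a*x^2 - b*x} = sup_x {(y-b)*x - a*x^2}
FOC: (y - b) - 2a*x = 0 => x* = (y - b)/(2a)
x* = (-9.305 - 12)/(2*9) = -1.1836
f*(-9.305) = (y-b)^2/(4a) = (-9.305 - 12)^2/(4*9)
= 453.903/36 = 12.6084


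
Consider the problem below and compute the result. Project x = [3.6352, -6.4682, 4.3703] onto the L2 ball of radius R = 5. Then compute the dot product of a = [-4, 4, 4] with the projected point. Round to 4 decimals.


Step 1: Compute ||x|| (intermediates to 6 decimals).
||x|| = sqrt(3.6352^2 + (-6.4682)^2 + 4.3703^2) = 8.611145
Step 2: Project.
Since ||x|| > R, scale = R/||x|| = 5/8.611145 = 0.580643, proj(x) = scale * x
proj(x) = [2.110753, -3.755715, 2.537584]
Step 3: Dot product.
a^T * proj(x) = -4*2.110753 + 4*(-3.755715) + 4*2.537584 = -13.3155


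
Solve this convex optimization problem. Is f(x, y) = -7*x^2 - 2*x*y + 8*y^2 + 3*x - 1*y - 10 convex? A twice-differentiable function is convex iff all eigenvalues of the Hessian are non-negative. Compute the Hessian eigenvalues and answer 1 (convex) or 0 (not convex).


The Hessian of f(x,y) = -7*x^2 - 2*x*y + 8*y^2 + 3*x - 1*y - 10 is:
H = [[-14, -2], [-2, 16]]
Trace = -14 + 16 = 2
Determinant = -14*16 - (-2)^2 = -228
Discriminant = (2)^2 - 4*-228 = 916.0
Eigenvalues: lambda_1 = -14.1327, lambda_2 = 16.1327
The function is not convex.

0


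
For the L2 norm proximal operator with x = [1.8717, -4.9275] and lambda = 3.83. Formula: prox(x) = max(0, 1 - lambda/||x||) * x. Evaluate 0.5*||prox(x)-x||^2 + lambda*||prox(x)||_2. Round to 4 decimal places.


Step 1: Compute ||x||.
||x|| = 5.271
Step 2: Compute scaling factor.
scale = max(0, 1 - 3.83/5.271) = 0.2734
Step 3: prox(x) = [0.5117, -1.3471]
||prox(x)|| = 1.441
Step 4: Proximal objective.
0.5*||prox-x||^2 = 7.3345
lambda*||prox|| = 5.519
Total = 12.8535


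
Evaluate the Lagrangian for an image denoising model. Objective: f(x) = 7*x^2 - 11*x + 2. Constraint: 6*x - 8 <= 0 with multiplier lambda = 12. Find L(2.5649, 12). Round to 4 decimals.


Step 1: Evaluate f(x).
f(2.5649) = 7*2.5649^2 - 11*2.5649 + 2 = 19.8371
Step 2: Evaluate g(x).
g(2.5649) = 6*2.5649 - 8 = 7.3894
Step 3: Compute Lagrangian.
L = 19.8371 + 12*7.3894 = 108.5099


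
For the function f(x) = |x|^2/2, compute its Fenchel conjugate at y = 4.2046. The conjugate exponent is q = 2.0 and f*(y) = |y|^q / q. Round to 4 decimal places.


The conjugate exponent q satisfies 1/p + 1/q = 1.
p = 2, so q = 2/(2 - 1) = 2.0
|y|^q = 4.2046^2.0 = 17.6787
f*(4.2046) = 17.6787 / 2.0 = 8.8393


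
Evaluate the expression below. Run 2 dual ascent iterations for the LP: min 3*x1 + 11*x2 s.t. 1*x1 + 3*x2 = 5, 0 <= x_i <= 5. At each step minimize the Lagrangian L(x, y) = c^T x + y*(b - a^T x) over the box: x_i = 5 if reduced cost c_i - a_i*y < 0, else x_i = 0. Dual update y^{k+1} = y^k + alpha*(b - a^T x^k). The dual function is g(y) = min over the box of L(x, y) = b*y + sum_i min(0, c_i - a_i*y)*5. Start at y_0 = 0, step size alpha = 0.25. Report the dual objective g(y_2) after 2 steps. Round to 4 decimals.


Dual ascent for LP: min 3*x1 + 11*x2, 1*x1 + 3*x2 = 5, 0 <= x_i <= 5
Step 1: y^k = 0.0, reduced costs: (3.0, 11.0)
  x^k = (0.0, 0.0), subgradient = b - a^T x = 5.0
  y^{k+1} = 0.0 + 0.25*5.0 = 1.25
Step 2: y^k = 1.25, reduced costs: (1.75, 7.25)
  x^k = (0.0, 0.0), subgradient = b - a^T x = 5.0
  y^{k+1} = 1.25 + 0.25*5.0 = 2.5
Dual objective at y_2 = 2.5: reduced costs (0.5, 3.5), box minimizer x = (0.0, 0.0)
g(y_2) = b*y + (c1 - a1*y)*x1 + (c2 - a2*y)*x2 = 5*2.5 + 0.5*0.0 + 3.5*0.0 = 12.5 + 0.0 + 0.0 = 12.5


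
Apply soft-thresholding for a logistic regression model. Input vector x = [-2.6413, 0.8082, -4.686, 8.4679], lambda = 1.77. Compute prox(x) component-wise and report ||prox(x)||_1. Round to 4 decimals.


Soft-thresholding with lambda = 1.77:
prox(-2.6413) = sign(-2.6413)*max(|-2.6413| - 1.77, 0) = -0.8713
prox(0.8082) = sign(0.8082)*max(|0.8082| - 1.77, 0) = 0.0
prox(-4.686) = sign(-4.686)*max(|-4.686| - 1.77, 0) = -2.916
prox(8.4679) = sign(8.4679)*max(|8.4679| - 1.77, 0) = 6.6979
prox(x) = [-0.8713, 0.0, -2.916, 6.6979]
||prox(x)||_1 = 0.8713 + 0.0 + 2.916 + 6.6979 = 10.4852


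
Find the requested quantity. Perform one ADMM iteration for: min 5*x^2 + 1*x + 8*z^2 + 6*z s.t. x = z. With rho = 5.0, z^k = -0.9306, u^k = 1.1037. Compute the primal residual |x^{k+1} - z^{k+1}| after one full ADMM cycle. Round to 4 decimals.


ADMM iteration with rho = 5.0, z^k = -0.9306, u^k = 1.1037
Step 1: x-update.
Minimize 5*x^2 + 1*x + (5.0/2)*(x + 0.9306 + 1.1037)^2
FOC: (2*5 + 5.0)*x = -1 + 5.0*(-0.9306 - 1.1037)
x^{k+1} = -0.7448
Step 2: z-update.
Minimize 8*z^2 + 6*z + (5.0/2)*(-0.7448 - z + 1.1037)^2
FOC: (2*8 + 5.0)*z = -6 + 5.0*(-0.7448 + 1.1037)
z^{k+1} = -0.2003
Step 3: u-update.
u^{k+1} = 1.1037 - 0.7448 + 0.2003 = 0.5592
Step 4: Primal residual = |-0.7448 + 0.2003| = 0.5445


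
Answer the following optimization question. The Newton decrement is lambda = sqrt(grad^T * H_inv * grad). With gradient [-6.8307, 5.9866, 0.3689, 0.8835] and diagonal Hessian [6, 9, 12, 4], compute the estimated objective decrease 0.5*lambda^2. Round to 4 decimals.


Step 1: H is diagonal, so H^(-1) * g = [-1.1385, 0.6652, 0.0307, 0.2209].
Step 2: g^T H^(-1) g = sum_i g_i^2 / H_ii
  = (-6.8307)^2/6 + (5.9866)^2/9 + (0.3689)^2/12 + (0.8835)^2/4
  = 7.7764 + 3.9822 + 0.0113 + 0.1951 = 11.965
Step 3: Objective decrease = 0.5 * g^T H^(-1) g = 5.9825


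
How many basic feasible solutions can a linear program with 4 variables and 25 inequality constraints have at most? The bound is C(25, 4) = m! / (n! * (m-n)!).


Each vertex corresponds to some choice of n active constraints out of m, so the number of vertices is at most C(m, n) = m! / (n!(m-n)!).
m = 25, n = 4
Numerator: 25 * 24 * 23 * 22
Denominator: 4! = 24
C(25, 4) = 12650


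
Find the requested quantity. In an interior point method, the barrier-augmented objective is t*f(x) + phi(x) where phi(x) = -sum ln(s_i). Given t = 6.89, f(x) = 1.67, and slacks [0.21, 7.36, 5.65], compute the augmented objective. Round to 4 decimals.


Step 1: Compute log-barrier.
ln values: [-1.5606, 1.9961, 1.7317]
phi = -(-1.5606 + 1.9961 + 1.7317) = -2.1671
Step 2: Compute augmented objective.
t*f(x) = 6.89*1.67 = 11.5063
Total = 11.5063 - 2.1671 = 9.3392


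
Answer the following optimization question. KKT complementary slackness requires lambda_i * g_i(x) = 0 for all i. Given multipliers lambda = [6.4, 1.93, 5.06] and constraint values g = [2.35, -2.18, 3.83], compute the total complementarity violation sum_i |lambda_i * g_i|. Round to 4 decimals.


KKT complementary slackness check:
lambda_1 * g_1 = 6.4 * 2.35 = 15.04
lambda_2 * g_2 = 1.93 * -2.18 = -4.2074
lambda_3 * g_3 = 5.06 * 3.83 = 19.3798
Total violation = 15.04 + 4.2074 + 19.3798 = 38.6272


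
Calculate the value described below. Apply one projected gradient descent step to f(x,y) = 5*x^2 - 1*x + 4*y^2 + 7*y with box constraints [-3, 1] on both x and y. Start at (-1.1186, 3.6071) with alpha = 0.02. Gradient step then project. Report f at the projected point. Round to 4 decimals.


Step 1: Compute gradient at (-1.1186, 3.6071).
grad_x = 2*5*-1.1186 - 1 = -12.186
grad_y = 2*4*3.6071 + 7 = 35.8568
Step 2: Gradient step.
x_raw = -1.1186 - 0.02*-12.186 = -0.8749
y_raw = 3.6071 - 0.02*35.8568 = 2.89
Step 3: Project onto [-3, 1].
x_proj = clip(-0.8749) = -0.8749
y_proj = clip(2.89) = 1.0
Step 4: Evaluate f.
f(-0.8749, 1.0) = 15.702


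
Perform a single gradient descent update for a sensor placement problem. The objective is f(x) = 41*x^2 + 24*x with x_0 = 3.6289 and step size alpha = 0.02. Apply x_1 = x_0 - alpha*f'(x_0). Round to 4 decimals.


We compute the gradient at x_0 and apply the update.
f'(x) = 82*x + 24
f'(3.6289) = 82*3.6289 + 24 = 321.5698
x_1 = 3.6289 - 0.02*321.5698 = -2.8025


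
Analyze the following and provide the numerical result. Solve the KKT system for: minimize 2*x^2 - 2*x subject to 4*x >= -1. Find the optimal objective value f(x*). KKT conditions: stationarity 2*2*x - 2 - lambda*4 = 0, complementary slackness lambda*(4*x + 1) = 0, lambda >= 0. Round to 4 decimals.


Step 1: Try lambda = 0 (constraint inactive).
Stationarity: 2*2*x - 2 = 0
x* = 2/(2*2) = 0.5
Check constraint: 4*0.5 = 2.0 >= -1 -- satisfied.
Step 2: Compute optimal value.
f(x*) = 2*0.5^2 - 2*0.5 = -0.5


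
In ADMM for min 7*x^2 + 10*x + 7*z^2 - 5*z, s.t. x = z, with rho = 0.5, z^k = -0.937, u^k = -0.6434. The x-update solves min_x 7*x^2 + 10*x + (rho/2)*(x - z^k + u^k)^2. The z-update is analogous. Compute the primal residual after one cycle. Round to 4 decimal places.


ADMM iteration with rho = 0.5, z^k = -0.937, u^k = -0.6434
Step 1: x-update.
Minimize 7*x^2 + 10*x + (0.5/2)*(x + 0.937 - 0.6434)^2
FOC: (2*7 + 0.5)*x = -10 + 0.5*(-0.937 + 0.6434)
x^{k+1} = -0.6998
Step 2: z-update.
Minimize 7*z^2 - 5*z + (0.5/2)*(-0.6998 - z - 0.6434)^2
FOC: (2*7 + 0.5)*z = 5 + 0.5*(-0.6998 - 0.6434)
z^{k+1} = 0.2985
Step 3: u-update.
u^{k+1} = -0.6434 - 0.6998 - 0.2985 = -1.6417
Step 4: Primal residual = |-0.6998 - 0.2985| = 0.9983


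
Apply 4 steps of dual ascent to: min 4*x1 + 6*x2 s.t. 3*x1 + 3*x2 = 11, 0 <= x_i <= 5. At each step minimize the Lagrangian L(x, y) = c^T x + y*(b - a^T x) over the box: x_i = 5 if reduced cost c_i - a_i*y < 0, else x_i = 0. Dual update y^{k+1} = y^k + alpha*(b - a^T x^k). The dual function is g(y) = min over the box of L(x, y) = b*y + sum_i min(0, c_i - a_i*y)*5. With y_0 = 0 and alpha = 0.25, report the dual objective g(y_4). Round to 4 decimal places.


Dual ascent for LP: min 4*x1 + 6*x2, 3*x1 + 3*x2 = 11, 0 <= x_i <= 5
Step 1: y^k = 0.0, reduced costs: (4.0, 6.0)
  x^k = (0.0, 0.0), subgradient = b - a^T x = 11.0
  y^{k+1} = 0.0 + 0.25*11.0 = 2.75
Step 2: y^k = 2.75, reduced costs: (-4.25, -2.25)
  x^k = (5.0, 5.0), subgradient = b - a^T x = -19.0
  y^{k+1} = 2.75 + 0.25*-19.0 = -2.0
Step 3: y^k = -2.0, reduced costs: (10.0, 12.0)
  x^k = (0.0, 0.0), subgradient = b - a^T x = 11.0
  y^{k+1} = -2.0 + 0.25*11.0 = 0.75
Step 4: y^k = 0.75, reduced costs: (1.75, 3.75)
  x^k = (0.0, 0.0), subgradient = b - a^T x = 11.0
  y^{k+1} = 0.75 + 0.25*11.0 = 3.5
Dual objective at y_4 = 3.5: reduced costs (-6.5, -4.5), box minimizer x = (5.0, 5.0)
g(y_4) = b*y + (c1 - a1*y)*x1 + (c2 - a2*y)*x2 = 11*3.5 + (-6.5)*5.0 + (-4.5)*5.0 = 38.5 - 32.5 - 22.5 = -16.5


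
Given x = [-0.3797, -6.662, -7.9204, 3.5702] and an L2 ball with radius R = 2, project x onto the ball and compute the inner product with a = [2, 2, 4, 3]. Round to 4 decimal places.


Step 1: Compute ||x|| (intermediates to 6 decimals).
||x|| = sqrt((-0.3797)^2 + (-6.662)^2 + (-7.9204)^2 + 3.5702^2) = 10.954701
Step 2: Project.
Since ||x|| > R, scale = R/||x|| = 2/10.954701 = 0.18257, proj(x) = scale * x
proj(x) = [-0.069322, -1.216281, -1.446027, 0.651811]
Step 3: Dot product.
a^T * proj(x) = 2*(-0.069322) + 2*(-1.216281) + 4*(-1.446027) + 3*0.651811 = -6.3999


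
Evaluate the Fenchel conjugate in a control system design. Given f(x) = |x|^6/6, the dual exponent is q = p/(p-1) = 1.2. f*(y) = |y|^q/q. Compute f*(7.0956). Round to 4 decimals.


The conjugate exponent q satisfies 1/p + 1/q = 1.
p = 6, so q = 6/(6 - 1) = 1.2
|y|^q = 7.0956^1.2 = 10.4999
f*(7.0956) = 10.4999 / 1.2 = 8.75


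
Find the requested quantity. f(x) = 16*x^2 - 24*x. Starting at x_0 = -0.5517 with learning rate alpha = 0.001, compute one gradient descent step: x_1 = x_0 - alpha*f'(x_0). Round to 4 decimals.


We compute the gradient at x_0 and apply the update.
f'(x) = 32*x - 24
f'(-0.5517) = 32*-0.5517 - 24 = -41.6544
x_1 = -0.5517 - 0.001*-41.6544 = -0.51


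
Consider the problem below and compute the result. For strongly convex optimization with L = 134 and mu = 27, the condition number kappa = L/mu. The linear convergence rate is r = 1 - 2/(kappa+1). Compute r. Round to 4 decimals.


Step 1: Compute the condition number.
kappa = L/mu = 134/27 = 4.963
Step 2: Compute the convergence rate.
r = 1 - 2/(kappa + 1) = 1 - 2*mu/(L + mu) = (L - mu)/(L + mu) = 107/161 = 0.6646


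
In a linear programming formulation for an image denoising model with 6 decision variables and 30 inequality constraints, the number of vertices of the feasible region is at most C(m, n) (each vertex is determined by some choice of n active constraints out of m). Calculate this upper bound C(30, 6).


Each vertex corresponds to some choice of n active constraints out of m, so the number of vertices is at most C(m, n) = m! / (n!(m-n)!).
m = 30, n = 6
Numerator: 30 * 29 * 28 * 27 * 26 * 25
Denominator: 6! = 720
C(30, 6) = 593775


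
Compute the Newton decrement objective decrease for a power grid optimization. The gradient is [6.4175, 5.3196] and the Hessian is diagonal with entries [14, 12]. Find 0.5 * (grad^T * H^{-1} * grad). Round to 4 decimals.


Step 1: H is diagonal, so H^(-1) * g = [0.4584, 0.4433].
Step 2: g^T H^(-1) g = sum_i g_i^2 / H_ii
  = (6.4175)^2/14 + (5.3196)^2/12
  = 2.9417 + 2.3582 = 5.2999
Step 3: Objective decrease = 0.5 * g^T H^(-1) g = 2.65


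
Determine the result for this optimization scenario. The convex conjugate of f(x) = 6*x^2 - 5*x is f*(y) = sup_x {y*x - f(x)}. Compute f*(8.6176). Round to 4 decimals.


f*(y) = sup_x {y*x - a*x^2 - b*x} = sup_x {(y-b)*x - a*x^2}
FOC: (y - b) - 2a*x = 0 => x* = (y - b)/(2a)
x* = (8.6176 + 5)/(2*6) = 1.1348
f*(8.6176) = (y-b)^2/(4a) = (8.6176 + 5)^2/(4*6)
= 185.439/24 = 7.7266


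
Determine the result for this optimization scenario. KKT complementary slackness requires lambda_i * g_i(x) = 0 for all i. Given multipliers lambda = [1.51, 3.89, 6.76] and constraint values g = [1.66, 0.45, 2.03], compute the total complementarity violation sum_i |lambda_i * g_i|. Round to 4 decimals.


KKT complementary slackness check:
lambda_1 * g_1 = 1.51 * 1.66 = 2.5066
lambda_2 * g_2 = 3.89 * 0.45 = 1.7505
lambda_3 * g_3 = 6.76 * 2.03 = 13.7228
Total violation = 2.5066 + 1.7505 + 13.7228 = 17.9799


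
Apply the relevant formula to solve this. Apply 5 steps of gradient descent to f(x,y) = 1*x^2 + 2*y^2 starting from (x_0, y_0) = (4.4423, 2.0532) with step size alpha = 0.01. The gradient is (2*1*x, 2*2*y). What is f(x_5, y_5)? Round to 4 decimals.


Gradient descent on f(x,y) = 1*x^2 + 2*y^2.
Starting point: (4.4423, 2.0532), alpha = 0.01
Step 1: grad_x = 2*1*4.4423 = 8.8846, grad_y = 2*2*2.0532 = 8.2128
  x_1 = 4.4423 - 0.01*8.8846 = 4.3535
  y_1 = 2.0532 - 0.01*8.2128 = 1.9711
Step 2: grad_x = 2*1*4.3535 = 8.7069, grad_y = 2*2*1.9711 = 7.8843
  x_2 = 4.3535 - 0.01*8.7069 = 4.2664
  y_2 = 1.9711 - 0.01*7.8843 = 1.8922
Step 3: grad_x = 2*1*4.2664 = 8.5328, grad_y = 2*2*1.8922 = 7.5689
  x_3 = 4.2664 - 0.01*8.5328 = 4.1811
  y_3 = 1.8922 - 0.01*7.5689 = 1.8165
Step 4: grad_x = 2*1*4.1811 = 8.3621, grad_y = 2*2*1.8165 = 7.2662
  x_4 = 4.1811 - 0.01*8.3621 = 4.0974
  y_4 = 1.8165 - 0.01*7.2662 = 1.7439
Step 5: grad_x = 2*1*4.0974 = 8.1949, grad_y = 2*2*1.7439 = 6.9755
  x_5 = 4.0974 - 0.01*8.1949 = 4.0155
  y_5 = 1.7439 - 0.01*6.9755 = 1.6741
f(4.0155, 1.6741) = 1*4.0155^2 + 2*1.6741^2 = 21.7295


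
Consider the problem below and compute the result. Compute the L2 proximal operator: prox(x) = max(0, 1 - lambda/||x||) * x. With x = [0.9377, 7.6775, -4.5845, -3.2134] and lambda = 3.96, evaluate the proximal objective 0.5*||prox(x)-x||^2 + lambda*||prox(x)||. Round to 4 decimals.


Step 1: Compute ||x||.
||x|| = 9.5481
Step 2: Compute scaling factor.
scale = max(0, 1 - 3.96/9.5481) = 0.5853
Step 3: prox(x) = [0.5488, 4.4933, -2.6831, -1.8807]
||prox(x)|| = 5.5881
Step 4: Proximal objective.
0.5*||prox-x||^2 = 7.8408
lambda*||prox|| = 22.1289
Total = 29.9698


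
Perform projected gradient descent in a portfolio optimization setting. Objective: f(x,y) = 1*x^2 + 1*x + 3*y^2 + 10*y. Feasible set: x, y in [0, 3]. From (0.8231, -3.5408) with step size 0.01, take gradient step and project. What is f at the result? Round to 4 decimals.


Step 1: Compute gradient at (0.8231, -3.5408).
grad_x = 2*1*0.8231 + 1 = 2.6462
grad_y = 2*3*-3.5408 + 10 = -11.2448
Step 2: Gradient step.
x_raw = 0.8231 - 0.01*2.6462 = 0.7966
y_raw = -3.5408 - 0.01*-11.2448 = -3.4284
Step 3: Project onto [0, 3].
x_proj = clip(0.7966) = 0.7966
y_proj = clip(-3.4284) = 0.0
Step 4: Evaluate f.
f(0.7966, 0.0) = 1.4313


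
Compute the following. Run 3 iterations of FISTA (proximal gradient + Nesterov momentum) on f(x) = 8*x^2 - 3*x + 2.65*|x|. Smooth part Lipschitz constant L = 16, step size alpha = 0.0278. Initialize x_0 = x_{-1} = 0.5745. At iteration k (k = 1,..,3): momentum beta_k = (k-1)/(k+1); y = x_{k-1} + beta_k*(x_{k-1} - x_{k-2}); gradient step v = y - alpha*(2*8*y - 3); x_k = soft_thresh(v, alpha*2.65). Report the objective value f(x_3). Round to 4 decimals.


FISTA on f(x) = 8*x^2 - 3*x + 2.65*|x|
L = 16, alpha = 0.0278
Iteration 1: beta = 0.0, y = 0.5745 + 0.0*(0.5745 - 0.5745) = 0.5745
  grad(y) = 6.192, v = y - alpha*grad = 0.4024
  prox(v) = soft_thresh(0.4024, 0.0737) = 0.3287
Iteration 2: beta = 0.3333, y = 0.3287 + 0.3333*(0.3287 - 0.5745) = 0.2468
  grad(y) = 0.9481, v = y - alpha*grad = 0.2204
  prox(v) = soft_thresh(0.2204, 0.0737) = 0.1467
Iteration 3: beta = 0.5, y = 0.1467 + 0.5*(0.1467 - 0.3287) = 0.0557
  grad(y) = -2.108, v = y - alpha*grad = 0.1144
  prox(v) = soft_thresh(0.1144, 0.0737) = 0.0407
f(x_3) = 8*0.0407^2 - 3*0.0407 + 2.65*|0.0407| = -0.001


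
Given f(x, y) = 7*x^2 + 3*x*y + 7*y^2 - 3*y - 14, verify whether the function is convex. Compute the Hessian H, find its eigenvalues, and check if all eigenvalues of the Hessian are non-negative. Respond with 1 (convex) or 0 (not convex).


The Hessian of f(x,y) = 7*x^2 + 3*x*y + 7*y^2 - 3*y - 14 is:
H = [[14, 3], [3, 14]]
Trace = 14 + 14 = 28
Determinant = 14*14 - (3)^2 = 187
Discriminant = (28)^2 - 4*187 = 36.0
Eigenvalues: lambda_1 = 11.0, lambda_2 = 17.0
The function is convex.

1


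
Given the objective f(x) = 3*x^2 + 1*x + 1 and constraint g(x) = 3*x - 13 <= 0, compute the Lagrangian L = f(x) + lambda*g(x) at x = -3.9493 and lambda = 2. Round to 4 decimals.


Step 1: Evaluate f(x).
f(-3.9493) = 3*(-3.9493)^2 + 1*(-3.9493) + 1 = 43.8416
Step 2: Evaluate g(x).
g(-3.9493) = 3*-3.9493 - 13 = -24.8479
Step 3: Compute Lagrangian.
L = 43.8416 + 2*-24.8479 = -5.8542


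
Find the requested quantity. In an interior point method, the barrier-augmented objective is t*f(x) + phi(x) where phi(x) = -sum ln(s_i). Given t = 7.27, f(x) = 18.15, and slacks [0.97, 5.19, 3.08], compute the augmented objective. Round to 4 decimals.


Step 1: Compute log-barrier.
ln values: [-0.0305, 1.6467, 1.1249]
phi = -(-0.0305 + 1.6467 + 1.1249) = -2.7412
Step 2: Compute augmented objective.
t*f(x) = 7.27*18.15 = 131.9505
Total = 131.9505 - 2.7412 = 129.2093


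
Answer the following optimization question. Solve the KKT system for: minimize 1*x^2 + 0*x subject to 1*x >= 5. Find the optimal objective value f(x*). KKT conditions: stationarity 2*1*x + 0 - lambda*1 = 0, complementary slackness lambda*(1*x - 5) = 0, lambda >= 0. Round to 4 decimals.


Step 1: Try lambda = 0 (constraint inactive).
x_unc = 0/(2*1) = 0.0
Check: 1*0.0 = 0.0 < 5 -- violated!
Step 2: Constraint must be active: 1*x = 5
x* = 5/1 = 5.0
lambda = (2*1*5.0 + 0)/1 = 10.0
Step 3: Compute optimal value.
f(x*) = 1*5.0^2 + 0*5.0 = 25.0


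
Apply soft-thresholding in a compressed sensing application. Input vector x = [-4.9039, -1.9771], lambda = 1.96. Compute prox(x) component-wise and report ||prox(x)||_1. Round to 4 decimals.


Soft-thresholding with lambda = 1.96:
prox(-4.9039) = sign(-4.9039)*max(|-4.9039| - 1.96, 0) = -2.9439
prox(-1.9771) = sign(-1.9771)*max(|-1.9771| - 1.96, 0) = -0.0171
prox(x) = [-2.9439, -0.0171]
||prox(x)||_1 = 2.9439 + 0.0171 = 2.961


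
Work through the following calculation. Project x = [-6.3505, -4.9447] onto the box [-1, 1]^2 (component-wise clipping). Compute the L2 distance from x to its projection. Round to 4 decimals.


Project each component onto [-1, 1].
clip(-6.3505) = -1.0, clip(-4.9447) = -1.0
Projection = [-1.0, -1.0]
Squared diffs: [28.6279, 15.5607]
Distance = sqrt(44.1886) = 6.6474


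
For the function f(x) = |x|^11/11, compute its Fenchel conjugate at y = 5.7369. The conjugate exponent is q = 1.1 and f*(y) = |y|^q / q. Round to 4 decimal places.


The conjugate exponent q satisfies 1/p + 1/q = 1.
p = 11, so q = 11/(11 - 1) = 1.1
|y|^q = 5.7369^1.1 = 6.832
f*(5.7369) = 6.832 / 1.1 = 6.2109


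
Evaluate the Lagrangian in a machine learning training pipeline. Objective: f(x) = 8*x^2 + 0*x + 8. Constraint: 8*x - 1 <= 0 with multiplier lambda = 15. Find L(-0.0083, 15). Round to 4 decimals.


Step 1: Evaluate f(x).
f(-0.0083) = 8*(-0.0083)^2 + 0*(-0.0083) + 8 = 8.0006
Step 2: Evaluate g(x).
g(-0.0083) = 8*-0.0083 - 1 = -1.0664
Step 3: Compute Lagrangian.
L = 8.0006 + 15*-1.0664 = -7.9954


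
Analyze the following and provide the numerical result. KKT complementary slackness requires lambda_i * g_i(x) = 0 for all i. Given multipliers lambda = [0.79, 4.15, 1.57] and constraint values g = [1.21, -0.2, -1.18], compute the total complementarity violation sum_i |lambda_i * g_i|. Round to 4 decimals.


KKT complementary slackness check:
lambda_1 * g_1 = 0.79 * 1.21 = 0.9559
lambda_2 * g_2 = 4.15 * -0.2 = -0.83
lambda_3 * g_3 = 1.57 * -1.18 = -1.8526
Total violation = 0.9559 + 0.83 + 1.8526 = 3.6385


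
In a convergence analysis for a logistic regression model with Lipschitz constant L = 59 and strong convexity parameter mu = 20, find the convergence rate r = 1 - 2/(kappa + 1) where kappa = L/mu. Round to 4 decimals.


Step 1: Compute the condition number.
kappa = L/mu = 59/20 = 2.95
Step 2: Compute the convergence rate.
r = 1 - 2/(kappa + 1) = 1 - 2*mu/(L + mu) = (L - mu)/(L + mu) = 39/79 = 0.4937


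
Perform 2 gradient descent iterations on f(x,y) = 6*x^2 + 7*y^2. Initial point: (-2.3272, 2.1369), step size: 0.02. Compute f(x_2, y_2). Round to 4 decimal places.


Gradient descent on f(x,y) = 6*x^2 + 7*y^2.
Starting point: (-2.3272, 2.1369), alpha = 0.02
Step 1: grad_x = 2*6*-2.3272 = -27.9264, grad_y = 2*7*2.1369 = 29.9166
  x_1 = -2.3272 - 0.02*-27.9264 = -1.7687
  y_1 = 2.1369 - 0.02*29.9166 = 1.5386
Step 2: grad_x = 2*6*-1.7687 = -21.2241, grad_y = 2*7*1.5386 = 21.54
  x_2 = -1.7687 - 0.02*-21.2241 = -1.3442
  y_2 = 1.5386 - 0.02*21.54 = 1.1078
f(-1.3442, 1.1078) = 6*(-1.3442)^2 + 7*1.1078^2 = 19.4312


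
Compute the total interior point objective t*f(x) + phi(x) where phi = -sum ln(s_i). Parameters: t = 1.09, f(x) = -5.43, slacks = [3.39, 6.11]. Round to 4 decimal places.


Step 1: Compute log-barrier.
ln values: [1.2208, 1.8099]
phi = -(1.2208 + 1.8099) = -3.0308
Step 2: Compute augmented objective.
t*f(x) = 1.09*-5.43 = -5.9187
Total = -5.9187 - 3.0308 = -8.9495


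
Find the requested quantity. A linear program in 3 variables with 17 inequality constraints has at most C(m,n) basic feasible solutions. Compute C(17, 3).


Each vertex corresponds to some choice of n active constraints out of m, so the number of vertices is at most C(m, n) = m! / (n!(m-n)!).
m = 17, n = 3
Numerator: 17 * 16 * 15
Denominator: 3! = 6
C(17, 3) = 680


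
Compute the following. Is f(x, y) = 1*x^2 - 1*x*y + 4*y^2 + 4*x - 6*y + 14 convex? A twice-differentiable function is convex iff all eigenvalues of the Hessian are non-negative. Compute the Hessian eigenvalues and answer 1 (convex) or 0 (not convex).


The Hessian of f(x,y) = 1*x^2 - 1*x*y + 4*y^2 + 4*x - 6*y + 14 is:
H = [[2, -1], [-1, 8]]
Trace = 2 + 8 = 10
Determinant = 2*8 - (-1)^2 = 15
Discriminant = (10)^2 - 4*15 = 40.0
Eigenvalues: lambda_1 = 1.8377, lambda_2 = 8.1623
The function is convex.

1


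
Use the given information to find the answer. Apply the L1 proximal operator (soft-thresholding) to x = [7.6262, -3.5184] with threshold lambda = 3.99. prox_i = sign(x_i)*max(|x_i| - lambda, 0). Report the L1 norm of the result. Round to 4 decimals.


Soft-thresholding with lambda = 3.99:
prox(7.6262) = sign(7.6262)*max(|7.6262| - 3.99, 0) = 3.6362
prox(-3.5184) = sign(-3.5184)*max(|-3.5184| - 3.99, 0) = 0.0
prox(x) = [3.6362, 0.0]
||prox(x)||_1 = 3.6362 + 0.0 = 3.6362


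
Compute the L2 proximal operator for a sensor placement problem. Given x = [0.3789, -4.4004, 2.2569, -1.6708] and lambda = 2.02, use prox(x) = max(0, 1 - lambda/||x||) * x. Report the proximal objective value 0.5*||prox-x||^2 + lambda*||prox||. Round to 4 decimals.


Step 1: Compute ||x||.
||x|| = 5.2338
Step 2: Compute scaling factor.
scale = max(0, 1 - 2.02/5.2338) = 0.614
Step 3: prox(x) = [0.2327, -2.702, 1.3858, -1.0259]
||prox(x)|| = 3.2138
Step 4: Proximal objective.
0.5*||prox-x||^2 = 2.0402
lambda*||prox|| = 6.4919
Total = 8.532


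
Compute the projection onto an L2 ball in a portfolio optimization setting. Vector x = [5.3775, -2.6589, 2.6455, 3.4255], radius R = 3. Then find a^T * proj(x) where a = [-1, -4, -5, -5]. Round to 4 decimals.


Step 1: Compute ||x|| (intermediates to 6 decimals).
||x|| = sqrt(5.3775^2 + (-2.6589)^2 + 2.6455^2 + 3.4255^2) = 7.397295
Step 2: Project.
Since ||x|| > R, scale = R/||x|| = 3/7.397295 = 0.405554, proj(x) = scale * x
proj(x) = [2.180867, -1.078328, 1.072893, 1.389225]
Step 3: Dot product.
a^T * proj(x) = -1*2.180867 - 4*(-1.078328) - 5*1.072893 - 5*1.389225 = -10.1781


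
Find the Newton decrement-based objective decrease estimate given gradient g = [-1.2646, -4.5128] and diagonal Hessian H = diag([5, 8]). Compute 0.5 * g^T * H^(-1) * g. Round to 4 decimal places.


Step 1: H is diagonal, so H^(-1) * g = [-0.2529, -0.5641].
Step 2: g^T H^(-1) g = sum_i g_i^2 / H_ii
  = (-1.2646)^2/5 + (-4.5128)^2/8
  = 0.3198 + 2.5457 = 2.8655
Step 3: Objective decrease = 0.5 * g^T H^(-1) g = 1.4328


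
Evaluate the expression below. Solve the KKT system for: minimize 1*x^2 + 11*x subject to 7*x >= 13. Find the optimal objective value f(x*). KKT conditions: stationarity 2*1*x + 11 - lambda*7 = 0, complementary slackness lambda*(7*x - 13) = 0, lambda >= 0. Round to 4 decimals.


Step 1: Try lambda = 0 (constraint inactive).
x_unc = -11/(2*1) = -5.5
Check: 7*-5.5 = -38.5 < 13 -- violated!
Step 2: Constraint must be active: 7*x = 13
x* = 13/7 = 1.8571 (rounded; the exact value 13/7 is used below)
lambda = (2*1*(13/7) + 11)/7 = 2.102
Step 3: Compute optimal value.
f(x*) = 1*(13/7)^2 + 11*(13/7) = 23.8776


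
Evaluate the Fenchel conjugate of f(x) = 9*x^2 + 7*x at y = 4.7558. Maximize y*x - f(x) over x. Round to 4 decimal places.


f*(y) = sup_x {y*x - a*x^2 - b*x} = sup_x {(y-b)*x - a*x^2}
FOC: (y - b) - 2a*x = 0 => x* = (y - b)/(2a)
x* = (4.7558 - 7)/(2*9) = -0.1247
f*(4.7558) = (y-b)^2/(4a) = (4.7558 - 7)^2/(4*9)
= 5.0364/36 = 0.1399


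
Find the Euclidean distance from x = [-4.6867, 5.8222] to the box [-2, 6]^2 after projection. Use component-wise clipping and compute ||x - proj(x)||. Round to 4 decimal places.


Project each component onto [-2, 6].
clip(-4.6867) = -2.0, clip(5.8222) = 5.8222
Projection = [-2.0, 5.8222]
Squared diffs: [7.2184, 0.0]
Distance = sqrt(7.2184) = 2.6867


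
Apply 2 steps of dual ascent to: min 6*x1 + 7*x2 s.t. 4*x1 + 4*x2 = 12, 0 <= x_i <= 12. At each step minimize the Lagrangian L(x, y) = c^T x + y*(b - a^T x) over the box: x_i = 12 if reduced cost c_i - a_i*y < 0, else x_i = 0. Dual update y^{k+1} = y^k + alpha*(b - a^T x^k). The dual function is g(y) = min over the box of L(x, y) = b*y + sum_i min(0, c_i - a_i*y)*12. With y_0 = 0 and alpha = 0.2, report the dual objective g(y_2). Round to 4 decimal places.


Dual ascent for LP: min 6*x1 + 7*x2, 4*x1 + 4*x2 = 12, 0 <= x_i <= 12
Step 1: y^k = 0.0, reduced costs: (6.0, 7.0)
  x^k = (0.0, 0.0), subgradient = b - a^T x = 12.0
  y^{k+1} = 0.0 + 0.2*12.0 = 2.4
Step 2: y^k = 2.4, reduced costs: (-3.6, -2.6)
  x^k = (12.0, 12.0), subgradient = b - a^T x = -84.0
  y^{k+1} = 2.4 + 0.2*-84.0 = -14.4
Dual objective at y_2 = -14.4: reduced costs (63.6, 64.6), box minimizer x = (0.0, 0.0)
g(y_2) = b*y + (c1 - a1*y)*x1 + (c2 - a2*y)*x2 = 12*(-14.4) + 63.6*0.0 + 64.6*0.0 = -172.8 + 0.0 + 0.0 = -172.8


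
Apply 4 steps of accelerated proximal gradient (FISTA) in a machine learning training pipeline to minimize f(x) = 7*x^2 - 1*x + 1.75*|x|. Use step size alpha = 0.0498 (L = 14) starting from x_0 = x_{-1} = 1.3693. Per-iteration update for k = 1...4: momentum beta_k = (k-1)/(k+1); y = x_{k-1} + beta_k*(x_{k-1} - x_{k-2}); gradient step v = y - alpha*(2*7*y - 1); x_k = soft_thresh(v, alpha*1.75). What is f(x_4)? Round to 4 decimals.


FISTA on f(x) = 7*x^2 - 1*x + 1.75*|x|
L = 14, alpha = 0.0498
Iteration 1: beta = 0.0, y = 1.3693 + 0.0*(1.3693 - 1.3693) = 1.3693
  grad(y) = 18.1702, v = y - alpha*grad = 0.4644
  prox(v) = soft_thresh(0.4644, 0.0872) = 0.3773
Iteration 2: beta = 0.3333, y = 0.3773 + 0.3333*(0.3773 - 1.3693) = 0.0466
  grad(y) = -0.3476, v = y - alpha*grad = 0.0639
  prox(v) = soft_thresh(0.0639, 0.0872) = 0.0
Iteration 3: beta = 0.5, y = 0.0 + 0.5*(0.0 - 0.3773) = -0.1886
  grad(y) = -3.6409, v = y - alpha*grad = -0.0073
  prox(v) = soft_thresh(-0.0073, 0.0872) = 0.0
Iteration 4: beta = 0.6, y = 0.0 + 0.6*(0.0 - 0.0) = 0.0
  grad(y) = -1.0, v = y - alpha*grad = 0.0498
  prox(v) = soft_thresh(0.0498, 0.0872) = 0.0
f(x_4) = 7*0.0^2 - 1*0.0 + 1.75*|0.0| = 0.0


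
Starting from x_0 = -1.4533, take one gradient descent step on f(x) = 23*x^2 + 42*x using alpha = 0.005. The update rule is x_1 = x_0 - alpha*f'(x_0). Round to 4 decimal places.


We compute the gradient at x_0 and apply the update.
f'(x) = 46*x + 42
f'(-1.4533) = 46*-1.4533 + 42 = -24.8518
x_1 = -1.4533 - 0.005*-24.8518 = -1.329


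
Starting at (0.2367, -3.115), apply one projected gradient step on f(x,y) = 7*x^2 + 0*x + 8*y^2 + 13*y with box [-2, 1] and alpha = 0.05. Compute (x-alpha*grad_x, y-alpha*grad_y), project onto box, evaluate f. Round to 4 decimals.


Step 1: Compute gradient at (0.2367, -3.115).
grad_x = 2*7*0.2367 + 0 = 3.3138
grad_y = 2*8*-3.115 + 13 = -36.84
Step 2: Gradient step.
x_raw = 0.2367 - 0.05*3.3138 = 0.071
y_raw = -3.115 - 0.05*-36.84 = -1.273
Step 3: Project onto [-2, 1].
x_proj = clip(0.071) = 0.071
y_proj = clip(-1.273) = -1.273
Step 4: Evaluate f.
f(0.071, -1.273) = -3.5495


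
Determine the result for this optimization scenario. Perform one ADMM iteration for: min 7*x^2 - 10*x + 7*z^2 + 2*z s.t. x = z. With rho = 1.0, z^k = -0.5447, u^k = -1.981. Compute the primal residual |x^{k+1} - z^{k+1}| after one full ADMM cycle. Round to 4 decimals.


ADMM iteration with rho = 1.0, z^k = -0.5447, u^k = -1.981
Step 1: x-update.
Minimize 7*x^2 - 10*x + (1.0/2)*(x + 0.5447 - 1.981)^2
FOC: (2*7 + 1.0)*x = 10 + 1.0*(-0.5447 + 1.981)
x^{k+1} = 0.7624
Step 2: z-update.
Minimize 7*z^2 + 2*z + (1.0/2)*(0.7624 - z - 1.981)^2
FOC: (2*7 + 1.0)*z = -2 + 1.0*(0.7624 - 1.981)
z^{k+1} = -0.2146
Step 3: u-update.
u^{k+1} = -1.981 + 0.7624 + 0.2146 = -1.004
Step 4: Primal residual = |0.7624 + 0.2146| = 0.977


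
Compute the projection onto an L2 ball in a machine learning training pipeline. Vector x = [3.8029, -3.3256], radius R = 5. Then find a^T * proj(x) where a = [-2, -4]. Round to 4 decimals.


Step 1: Compute ||x|| (intermediates to 6 decimals).
||x|| = sqrt(3.8029^2 + (-3.3256)^2) = 5.051897
Step 2: Project.
Since ||x|| > R, scale = R/||x|| = 5/5.051897 = 0.989727, proj(x) = scale * x
proj(x) = [3.763833, -3.291436]
Step 3: Dot product.
a^T * proj(x) = -2*3.763833 - 4*(-3.291436) = 5.6381


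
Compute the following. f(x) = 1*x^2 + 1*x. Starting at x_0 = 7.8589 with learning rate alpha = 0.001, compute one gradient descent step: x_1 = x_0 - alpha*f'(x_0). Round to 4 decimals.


We compute the gradient at x_0 and apply the update.
f'(x) = 2*x + 1
f'(7.8589) = 2*7.8589 + 1 = 16.7178
x_1 = 7.8589 - 0.001*16.7178 = 7.8422


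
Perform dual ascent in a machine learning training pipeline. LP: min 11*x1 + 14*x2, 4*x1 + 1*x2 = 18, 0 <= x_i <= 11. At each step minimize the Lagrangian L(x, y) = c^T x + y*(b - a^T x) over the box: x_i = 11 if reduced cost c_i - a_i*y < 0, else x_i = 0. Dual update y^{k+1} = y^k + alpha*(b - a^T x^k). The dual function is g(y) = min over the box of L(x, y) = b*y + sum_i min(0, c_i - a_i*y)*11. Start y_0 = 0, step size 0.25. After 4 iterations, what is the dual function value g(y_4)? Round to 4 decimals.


Dual ascent for LP: min 11*x1 + 14*x2, 4*x1 + 1*x2 = 18, 0 <= x_i <= 11
Step 1: y^k = 0.0, reduced costs: (11.0, 14.0)
  x^k = (0.0, 0.0), subgradient = b - a^T x = 18.0
  y^{k+1} = 0.0 + 0.25*18.0 = 4.5
Step 2: y^k = 4.5, reduced costs: (-7.0, 9.5)
  x^k = (11.0, 0.0), subgradient = b - a^T x = -26.0
  y^{k+1} = 4.5 + 0.25*-26.0 = -2.0
Step 3: y^k = -2.0, reduced costs: (19.0, 16.0)
  x^k = (0.0, 0.0), subgradient = b - a^T x = 18.0
  y^{k+1} = -2.0 + 0.25*18.0 = 2.5
Step 4: y^k = 2.5, reduced costs: (1.0, 11.5)
  x^k = (0.0, 0.0), subgradient = b - a^T x = 18.0
  y^{k+1} = 2.5 + 0.25*18.0 = 7.0
Dual objective at y_4 = 7.0: reduced costs (-17.0, 7.0), box minimizer x = (11.0, 0.0)
g(y_4) = b*y + (c1 - a1*y)*x1 + (c2 - a2*y)*x2 = 18*7.0 + (-17.0)*11.0 + 7.0*0.0 = 126.0 - 187.0 + 0.0 = -61.0


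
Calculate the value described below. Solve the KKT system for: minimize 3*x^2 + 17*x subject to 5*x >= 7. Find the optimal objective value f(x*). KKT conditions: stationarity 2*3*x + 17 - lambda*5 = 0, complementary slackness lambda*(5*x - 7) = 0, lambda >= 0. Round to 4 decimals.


Step 1: Try lambda = 0 (constraint inactive).
x_unc = -17/(2*3) = -2.8333
Check: 5*-2.8333 = -14.1665 < 7 -- violated!
Step 2: Constraint must be active: 5*x = 7
x* = 7/5 = 1.4
lambda = (2*3*1.4 + 17)/5 = 5.08
Step 3: Compute optimal value.
f(x*) = 3*1.4^2 + 17*1.4 = 29.68


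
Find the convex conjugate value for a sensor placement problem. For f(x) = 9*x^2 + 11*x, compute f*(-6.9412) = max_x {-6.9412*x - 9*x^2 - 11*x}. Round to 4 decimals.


f*(y) = sup_x {y*x - a*x^2 - b*x} = sup_x {(y-b)*x - a*x^2}
FOC: (y - b) - 2a*x = 0 => x* = (y - b)/(2a)
x* = (-6.9412 - 11)/(2*9) = -0.9967
f*(-6.9412) = (y-b)^2/(4a) = (-6.9412 - 11)^2/(4*9)
= 321.8867/36 = 8.9413


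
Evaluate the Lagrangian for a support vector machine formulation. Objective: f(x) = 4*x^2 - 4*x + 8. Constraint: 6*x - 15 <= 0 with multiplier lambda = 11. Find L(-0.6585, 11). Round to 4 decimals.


Step 1: Evaluate f(x).
f(-0.6585) = 4*(-0.6585)^2 - 4*(-0.6585) + 8 = 12.3685
Step 2: Evaluate g(x).
g(-0.6585) = 6*-0.6585 - 15 = -18.951
Step 3: Compute Lagrangian.
L = 12.3685 + 11*-18.951 = -196.0925


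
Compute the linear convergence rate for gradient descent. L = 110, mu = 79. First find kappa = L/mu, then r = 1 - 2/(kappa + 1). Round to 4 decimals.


Step 1: Compute the condition number.
kappa = L/mu = 110/79 = 1.3924
Step 2: Compute the convergence rate.
r = 1 - 2/(kappa + 1) = 1 - 2*mu/(L + mu) = (L - mu)/(L + mu) = 31/189 = 0.164


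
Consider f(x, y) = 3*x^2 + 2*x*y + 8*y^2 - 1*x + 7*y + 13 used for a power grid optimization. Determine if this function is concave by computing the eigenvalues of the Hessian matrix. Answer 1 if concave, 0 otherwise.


The Hessian of f(x,y) = 3*x^2 + 2*x*y + 8*y^2 - 1*x + 7*y + 13 is:
H = [[6, 2], [2, 16]]
Trace = 6 + 16 = 22
Determinant = 6*16 - (2)^2 = 92
Discriminant = (22)^2 - 4*92 = 116.0
Eigenvalues: lambda_1 = 5.6148, lambda_2 = 16.3852
The function is not concave.

0


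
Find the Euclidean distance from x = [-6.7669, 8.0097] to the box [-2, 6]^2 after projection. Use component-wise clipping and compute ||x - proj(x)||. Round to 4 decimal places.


Project each component onto [-2, 6].
clip(-6.7669) = -2.0, clip(8.0097) = 6.0
Projection = [-2.0, 6.0]
Squared diffs: [22.7233, 4.0389]
Distance = sqrt(26.7622) = 5.1732


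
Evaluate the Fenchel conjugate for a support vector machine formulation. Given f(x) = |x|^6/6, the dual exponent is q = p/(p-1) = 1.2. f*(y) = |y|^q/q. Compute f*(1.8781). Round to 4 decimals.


The conjugate exponent q satisfies 1/p + 1/q = 1.
p = 6, so q = 6/(6 - 1) = 1.2
|y|^q = 1.8781^1.2 = 2.1304
f*(1.8781) = 2.1304 / 1.2 = 1.7753


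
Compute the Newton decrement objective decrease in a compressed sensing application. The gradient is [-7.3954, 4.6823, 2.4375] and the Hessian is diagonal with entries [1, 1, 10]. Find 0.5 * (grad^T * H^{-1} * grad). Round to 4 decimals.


Step 1: H is diagonal, so H^(-1) * g = [-7.3954, 4.6823, 0.2438].
Step 2: g^T H^(-1) g = sum_i g_i^2 / H_ii
  = (-7.3954)^2/1 + (4.6823)^2/1 + (2.4375)^2/10
  = 54.6919 + 21.9239 + 0.5941 = 77.21
Step 3: Objective decrease = 0.5 * g^T H^(-1) g = 38.605


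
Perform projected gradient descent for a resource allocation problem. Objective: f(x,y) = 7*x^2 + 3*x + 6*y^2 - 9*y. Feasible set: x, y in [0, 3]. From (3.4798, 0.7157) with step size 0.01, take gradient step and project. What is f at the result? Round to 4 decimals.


Step 1: Compute gradient at (3.4798, 0.7157).
grad_x = 2*7*3.4798 + 3 = 51.7172
grad_y = 2*6*0.7157 - 9 = -0.4116
Step 2: Gradient step.
x_raw = 3.4798 - 0.01*51.7172 = 2.9626
y_raw = 0.7157 - 0.01*-0.4116 = 0.7198
Step 3: Project onto [0, 3].
x_proj = clip(2.9626) = 2.9626
y_proj = clip(0.7198) = 0.7198
Step 4: Evaluate f.
f(2.9626, 0.7198) = 66.9585


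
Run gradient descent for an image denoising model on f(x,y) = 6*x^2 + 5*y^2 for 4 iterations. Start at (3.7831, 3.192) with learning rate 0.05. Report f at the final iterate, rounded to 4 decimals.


Gradient descent on f(x,y) = 6*x^2 + 5*y^2.
Starting point: (3.7831, 3.192), alpha = 0.05
Step 1: grad_x = 2*6*3.7831 = 45.3972, grad_y = 2*5*3.192 = 31.92
  x_1 = 3.7831 - 0.05*45.3972 = 1.5132
  y_1 = 3.192 - 0.05*31.92 = 1.596
Step 2: grad_x = 2*6*1.5132 = 18.1589, grad_y = 2*5*1.596 = 15.96
  x_2 = 1.5132 - 0.05*18.1589 = 0.6053
  y_2 = 1.596 - 0.05*15.96 = 0.798
Step 3: grad_x = 2*6*0.6053 = 7.2636, grad_y = 2*5*0.798 = 7.98
  x_3 = 0.6053 - 0.05*7.2636 = 0.2421
  y_3 = 0.798 - 0.05*7.98 = 0.399
Step 4: grad_x = 2*6*0.2421 = 2.9054, grad_y = 2*5*0.399 = 3.99
  x_4 = 0.2421 - 0.05*2.9054 = 0.0968
  y_4 = 0.399 - 0.05*3.99 = 0.1995
f(0.0968, 0.1995) = 6*0.0968^2 + 5*0.1995^2 = 0.2553


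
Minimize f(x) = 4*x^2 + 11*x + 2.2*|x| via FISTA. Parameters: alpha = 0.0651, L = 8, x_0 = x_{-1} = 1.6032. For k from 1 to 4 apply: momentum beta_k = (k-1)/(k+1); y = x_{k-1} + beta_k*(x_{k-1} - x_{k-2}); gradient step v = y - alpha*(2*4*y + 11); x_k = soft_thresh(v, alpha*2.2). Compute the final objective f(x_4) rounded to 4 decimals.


FISTA on f(x) = 4*x^2 + 11*x + 2.2*|x|
L = 8, alpha = 0.0651
Iteration 1: beta = 0.0, y = 1.6032 + 0.0*(1.6032 - 1.6032) = 1.6032
  grad(y) = 23.8256, v = y - alpha*grad = 0.0522
  prox(v) = soft_thresh(0.0522, 0.1432) = 0.0
Iteration 2: beta = 0.3333, y = 0.0 + 0.3333*(0.0 - 1.6032) = -0.5344
  grad(y) = 6.7248, v = y - alpha*grad = -0.9722
  prox(v) = soft_thresh(-0.9722, 0.1432) = -0.829
Iteration 3: beta = 0.5, y = -0.829 + 0.5*(-0.829 - 0.0) = -1.2434
  grad(y) = 1.0524, v = y - alpha*grad = -1.312
  prox(v) = soft_thresh(-1.312, 0.1432) = -1.1687
Iteration 4: beta = 0.6, y = -1.1687 + 0.6*(-1.1687 + 0.829) = -1.3726
  grad(y) = 0.0192, v = y - alpha*grad = -1.3739
  prox(v) = soft_thresh(-1.3739, 0.1432) = -1.2306
f(x_4) = 4*(-1.2306)^2 + 11*(-1.2306) + 2.2*|-1.2306| = -4.7717


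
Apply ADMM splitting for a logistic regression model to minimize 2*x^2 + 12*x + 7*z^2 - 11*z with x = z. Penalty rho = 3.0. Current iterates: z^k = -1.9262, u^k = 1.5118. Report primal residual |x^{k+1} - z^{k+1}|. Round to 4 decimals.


ADMM iteration with rho = 3.0, z^k = -1.9262, u^k = 1.5118
Step 1: x-update.
Minimize 2*x^2 + 12*x + (3.0/2)*(x + 1.9262 + 1.5118)^2
FOC: (2*2 + 3.0)*x = -12 + 3.0*(-1.9262 - 1.5118)
x^{k+1} = -3.1877
Step 2: z-update.
Minimize 7*z^2 - 11*z + (3.0/2)*(-3.1877 - z + 1.5118)^2
FOC: (2*7 + 3.0)*z = 11 + 3.0*(-3.1877 + 1.5118)
z^{k+1} = 0.3513
Step 3: u-update.
u^{k+1} = 1.5118 - 3.1877 - 0.3513 = -2.0272
Step 4: Primal residual = |-3.1877 - 0.3513| = 3.539


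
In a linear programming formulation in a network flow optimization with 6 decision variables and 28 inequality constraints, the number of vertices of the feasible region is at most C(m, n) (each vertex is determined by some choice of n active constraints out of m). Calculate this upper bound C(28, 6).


Each vertex corresponds to some choice of n active constraints out of m, so the number of vertices is at most C(m, n) = m! / (n!(m-n)!).
m = 28, n = 6
Numerator: 28 * 27 * 26 * 25 * 24 * 23
Denominator: 6! = 720
C(28, 6) = 376740
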